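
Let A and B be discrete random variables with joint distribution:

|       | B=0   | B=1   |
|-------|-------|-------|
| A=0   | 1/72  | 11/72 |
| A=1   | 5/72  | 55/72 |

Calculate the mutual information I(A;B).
Marginal P(A) (row sums):
  P(A=0) = 1/72 + 11/72 = 1/6
  P(A=1) = 5/72 + 55/72 = 5/6
Marginal P(B) (column sums):
  P(B=0) = 1/72 + 5/72 = 1/12
  P(B=1) = 11/72 + 55/72 = 11/12

H(A) = -[(1/6)·log₂(1/6) + (5/6)·log₂(5/6)]
  = 0.4308 + 0.2192
  = 0.6500 bits
H(B) = -[(1/12)·log₂(1/12) + (11/12)·log₂(11/12)]
  = 0.2987 + 0.1151
  = 0.4138 bits
H(A,B) = -[(1/72)·log₂(1/72) + (11/72)·log₂(11/72) + (5/72)·log₂(5/72) + (55/72)·log₂(55/72)]
  = 0.0857 + 0.4141 + 0.2672 + 0.2968
  = 1.0638 bits

I(A;B) = H(A) + H(B) - H(A,B)
  = 0.6500 + 0.4138 - 1.0638
  = 0.0000 bits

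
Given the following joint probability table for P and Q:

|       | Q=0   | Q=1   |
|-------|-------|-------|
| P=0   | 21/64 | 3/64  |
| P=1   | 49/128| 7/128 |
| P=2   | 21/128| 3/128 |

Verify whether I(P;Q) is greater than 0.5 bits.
Marginal P(P) (row sums):
  P(P=0) = 21/64 + 3/64 = 3/8
  P(P=1) = 49/128 + 7/128 = 7/16
  P(P=2) = 21/128 + 3/128 = 3/16
Marginal P(Q) (column sums):
  P(Q=0) = 21/64 + 49/128 + 21/128 = 7/8
  P(Q=1) = 3/64 + 7/128 + 3/128 = 1/8

H(P) = -[(3/8)·log₂(3/8) + (7/16)·log₂(7/16) + (3/16)·log₂(3/16)]
  = 0.5306 + 0.5218 + 0.4528
  = 1.5052 bits
H(Q) = -[(7/8)·log₂(7/8) + (1/8)·log₂(1/8)]
  = 0.1686 + 0.3750
  = 0.5436 bits
H(P,Q) = -[(21/64)·log₂(21/64) + (3/64)·log₂(3/64) + (49/128)·log₂(49/128) + (7/128)·log₂(7/128) + (21/128)·log₂(21/128) + (3/128)·log₂(3/128)]
  = 0.5275 + 0.2070 + 0.5303 + 0.2293 + 0.4278 + 0.1269
  = 2.0488 bits

I(P;Q) = H(P) + H(Q) - H(P,Q)
  = 1.5052 + 0.5436 - 2.0488
  = 0.0000 bits

No. I(P;Q) = 0.0000 bits, which is ≤ 0.5 bits.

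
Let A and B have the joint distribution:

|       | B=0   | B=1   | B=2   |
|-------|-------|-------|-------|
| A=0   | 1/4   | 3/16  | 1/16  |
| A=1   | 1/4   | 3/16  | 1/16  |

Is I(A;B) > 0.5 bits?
Marginal P(A) (row sums):
  P(A=0) = 1/4 + 3/16 + 1/16 = 1/2
  P(A=1) = 1/4 + 3/16 + 1/16 = 1/2
Marginal P(B) (column sums):
  P(B=0) = 1/4 + 1/4 = 1/2
  P(B=1) = 3/16 + 3/16 = 3/8
  P(B=2) = 1/16 + 1/16 = 1/8

H(A) = -[(1/2)·log₂(1/2) + (1/2)·log₂(1/2)]
  = 0.5000 + 0.5000
  = 1.0000 bits
H(B) = -[(1/2)·log₂(1/2) + (3/8)·log₂(3/8) + (1/8)·log₂(1/8)]
  = 0.5000 + 0.5306 + 0.3750
  = 1.4056 bits
H(A,B) = -[(1/4)·log₂(1/4) + (3/16)·log₂(3/16) + (1/16)·log₂(1/16) + (1/4)·log₂(1/4) + (3/16)·log₂(3/16) + (1/16)·log₂(1/16)]
  = 0.5000 + 0.4528 + 0.2500 + 0.5000 + 0.4528 + 0.2500
  = 2.4056 bits

I(A;B) = H(A) + H(B) - H(A,B)
  = 1.0000 + 1.4056 - 2.4056
  = 0.0000 bits

No. I(A;B) = 0.0000 bits, which is ≤ 0.5 bits.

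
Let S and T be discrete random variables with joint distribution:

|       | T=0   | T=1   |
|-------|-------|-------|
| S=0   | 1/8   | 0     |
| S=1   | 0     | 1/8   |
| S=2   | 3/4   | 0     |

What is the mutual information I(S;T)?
Marginal P(S) (row sums):
  P(S=0) = 1/8 + 0 = 1/8
  P(S=1) = 0 + 1/8 = 1/8
  P(S=2) = 3/4 + 0 = 3/4
Marginal P(T) (column sums):
  P(T=0) = 1/8 + 0 + 3/4 = 7/8
  P(T=1) = 0 + 1/8 + 0 = 1/8

H(S) = -[(1/8)·log₂(1/8) + (1/8)·log₂(1/8) + (3/4)·log₂(3/4)]
  = 0.3750 + 0.3750 + 0.3113
  = 1.0613 bits
H(T) = -[(7/8)·log₂(7/8) + (1/8)·log₂(1/8)]
  = 0.1686 + 0.3750
  = 0.5436 bits
H(S,T) = -[(1/8)·log₂(1/8) + (1/8)·log₂(1/8) + (3/4)·log₂(3/4)]
  = 0.3750 + 0.3750 + 0.3113
  = 1.0613 bits

I(S;T) = H(S) + H(T) - H(S,T)
  = 1.0613 + 0.5436 - 1.0613
  = 0.5436 bits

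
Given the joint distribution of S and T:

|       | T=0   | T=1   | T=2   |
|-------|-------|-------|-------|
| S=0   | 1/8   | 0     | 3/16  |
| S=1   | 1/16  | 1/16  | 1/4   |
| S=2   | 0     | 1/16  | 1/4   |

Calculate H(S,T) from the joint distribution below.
H(S,T) = -Σ P(S,T) log₂ P(S,T), summed over the non-zero cells:
H(S,T) = -[(1/8)·log₂(1/8) + (3/16)·log₂(3/16) + (1/16)·log₂(1/16) + (1/16)·log₂(1/16) + (1/4)·log₂(1/4) + (1/16)·log₂(1/16) + (1/4)·log₂(1/4)]
  = 0.3750 + 0.4528 + 0.2500 + 0.2500 + 0.5000 + 0.2500 + 0.5000
  = 2.5778 bits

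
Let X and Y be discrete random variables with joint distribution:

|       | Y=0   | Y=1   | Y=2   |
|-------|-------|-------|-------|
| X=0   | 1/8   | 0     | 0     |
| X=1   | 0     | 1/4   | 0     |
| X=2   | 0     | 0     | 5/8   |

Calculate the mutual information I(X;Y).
Marginal P(X) (row sums):
  P(X=0) = 1/8 + 0 + 0 = 1/8
  P(X=1) = 0 + 1/4 + 0 = 1/4
  P(X=2) = 0 + 0 + 5/8 = 5/8
Marginal P(Y) (column sums):
  P(Y=0) = 1/8 + 0 + 0 = 1/8
  P(Y=1) = 0 + 1/4 + 0 = 1/4
  P(Y=2) = 0 + 0 + 5/8 = 5/8

H(X) = -[(1/8)·log₂(1/8) + (1/4)·log₂(1/4) + (5/8)·log₂(5/8)]
  = 0.3750 + 0.5000 + 0.4238
  = 1.2988 bits
H(Y) = -[(1/8)·log₂(1/8) + (1/4)·log₂(1/4) + (5/8)·log₂(5/8)]
  = 0.3750 + 0.5000 + 0.4238
  = 1.2988 bits
H(X,Y) = -[(1/8)·log₂(1/8) + (1/4)·log₂(1/4) + (5/8)·log₂(5/8)]
  = 0.3750 + 0.5000 + 0.4238
  = 1.2988 bits

I(X;Y) = H(X) + H(Y) - H(X,Y)
  = 1.2988 + 1.2988 - 1.2988
  = 1.2988 bits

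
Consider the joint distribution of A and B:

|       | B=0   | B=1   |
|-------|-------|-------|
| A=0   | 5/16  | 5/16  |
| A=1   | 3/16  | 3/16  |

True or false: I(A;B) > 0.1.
Marginal P(A) (row sums):
  P(A=0) = 5/16 + 5/16 = 5/8
  P(A=1) = 3/16 + 3/16 = 3/8
Marginal P(B) (column sums):
  P(B=0) = 5/16 + 3/16 = 1/2
  P(B=1) = 5/16 + 3/16 = 1/2

H(A) = -[(5/8)·log₂(5/8) + (3/8)·log₂(3/8)]
  = 0.4238 + 0.5306
  = 0.9544 bits
H(B) = -[(1/2)·log₂(1/2) + (1/2)·log₂(1/2)]
  = 0.5000 + 0.5000
  = 1.0000 bits
H(A,B) = -[(5/16)·log₂(5/16) + (5/16)·log₂(5/16) + (3/16)·log₂(3/16) + (3/16)·log₂(3/16)]
  = 0.5244 + 0.5244 + 0.4528 + 0.4528
  = 1.9544 bits

I(A;B) = H(A) + H(B) - H(A,B)
  = 0.9544 + 1.0000 - 1.9544
  = 0.0000 bits

False. I(A;B) = 0.0000 bits, which is ≤ 0.1 bits.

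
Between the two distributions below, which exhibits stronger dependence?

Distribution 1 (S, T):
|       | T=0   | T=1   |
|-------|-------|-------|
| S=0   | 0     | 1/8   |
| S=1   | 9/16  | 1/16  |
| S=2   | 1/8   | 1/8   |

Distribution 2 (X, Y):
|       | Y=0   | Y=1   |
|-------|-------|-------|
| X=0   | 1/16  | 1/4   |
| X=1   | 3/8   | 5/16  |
Distribution 1 (S, T):
Marginal P(S) (row sums):
  P(S=0) = 0 + 1/8 = 1/8
  P(S=1) = 9/16 + 1/16 = 5/8
  P(S=2) = 1/8 + 1/8 = 1/4
Marginal P(T) (column sums):
  P(T=0) = 0 + 9/16 + 1/8 = 11/16
  P(T=1) = 1/8 + 1/16 + 1/8 = 5/16

H(S) = -[(1/8)·log₂(1/8) + (5/8)·log₂(5/8) + (1/4)·log₂(1/4)]
  = 0.3750 + 0.4238 + 0.5000
  = 1.2988 bits
H(T) = -[(11/16)·log₂(11/16) + (5/16)·log₂(5/16)]
  = 0.3716 + 0.5244
  = 0.8960 bits
H(S,T) = -[(1/8)·log₂(1/8) + (9/16)·log₂(9/16) + (1/16)·log₂(1/16) + (1/8)·log₂(1/8) + (1/8)·log₂(1/8)]
  = 0.3750 + 0.4669 + 0.2500 + 0.3750 + 0.3750
  = 1.8419 bits

I(S;T) = H(S) + H(T) - H(S,T)
  = 1.2988 + 0.8960 - 1.8419
  = 0.3529 bits

Distribution 2 (X, Y):
Marginal P(X) (row sums):
  P(X=0) = 1/16 + 1/4 = 5/16
  P(X=1) = 3/8 + 5/16 = 11/16
Marginal P(Y) (column sums):
  P(Y=0) = 1/16 + 3/8 = 7/16
  P(Y=1) = 1/4 + 5/16 = 9/16

H(X) = -[(5/16)·log₂(5/16) + (11/16)·log₂(11/16)]
  = 0.5244 + 0.3716
  = 0.8960 bits
H(Y) = -[(7/16)·log₂(7/16) + (9/16)·log₂(9/16)]
  = 0.5218 + 0.4669
  = 0.9887 bits
H(X,Y) = -[(1/16)·log₂(1/16) + (1/4)·log₂(1/4) + (3/8)·log₂(3/8) + (5/16)·log₂(5/16)]
  = 0.2500 + 0.5000 + 0.5306 + 0.5244
  = 1.8050 bits

I(X;Y) = H(X) + H(Y) - H(X,Y)
  = 0.8960 + 0.9887 - 1.8050
  = 0.0797 bits

I(S;T) = 0.3529 bits > I(X;Y) = 0.0797 bits, so (S, T) has the higher mutual information (stronger dependence).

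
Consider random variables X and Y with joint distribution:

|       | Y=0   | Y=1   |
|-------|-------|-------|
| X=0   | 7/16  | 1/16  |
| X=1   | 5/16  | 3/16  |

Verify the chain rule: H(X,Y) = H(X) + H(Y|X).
Left side:
H(X,Y) = -[(7/16)·log₂(7/16) + (1/16)·log₂(1/16) + (5/16)·log₂(5/16) + (3/16)·log₂(3/16)]
  = 0.5218 + 0.2500 + 0.5244 + 0.4528
  = 1.7490 bits

Right side:
Marginal P(X) (row sums):
  P(X=0) = 7/16 + 1/16 = 1/2
  P(X=1) = 5/16 + 3/16 = 1/2
H(X) = -[(1/2)·log₂(1/2) + (1/2)·log₂(1/2)]
  = 0.5000 + 0.5000
  = 1.0000 bits
H(Y|X) = -Σ P(X,Y)·log₂ P(Y|X), where P(Y|X) = P(X,Y) / P(X)
  (X=0,Y=0): P(Y|X) = (7/16)/(1/2) = 7/8;  -(7/16)·log₂(7/8) = 0.0843
  (X=0,Y=1): P(Y|X) = (1/16)/(1/2) = 1/8;  -(1/16)·log₂(1/8) = 0.1875
  (X=1,Y=0): P(Y|X) = (5/16)/(1/2) = 5/8;  -(5/16)·log₂(5/8) = 0.2119
  (X=1,Y=1): P(Y|X) = (3/16)/(1/2) = 3/8;  -(3/16)·log₂(3/8) = 0.2653
H(Y|X) = 0.0843 + 0.1875 + 0.2119 + 0.2653
  = 0.7490 bits
H(X) + H(Y|X) = 1.0000 + 0.7490 = 1.7490 bits

Both sides equal 1.7490 bits, so the chain rule holds ✓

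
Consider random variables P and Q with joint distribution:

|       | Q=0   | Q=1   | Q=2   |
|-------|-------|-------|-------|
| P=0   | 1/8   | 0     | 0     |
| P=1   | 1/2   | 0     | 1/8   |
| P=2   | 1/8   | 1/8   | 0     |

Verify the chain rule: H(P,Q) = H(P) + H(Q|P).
Left side:
H(P,Q) = -[(1/8)·log₂(1/8) + (1/2)·log₂(1/2) + (1/8)·log₂(1/8) + (1/8)·log₂(1/8) + (1/8)·log₂(1/8)]
  = 0.3750 + 0.5000 + 0.3750 + 0.3750 + 0.3750
  = 2.0000 bits

Right side:
Marginal P(P) (row sums):
  P(P=0) = 1/8 + 0 + 0 = 1/8
  P(P=1) = 1/2 + 0 + 1/8 = 5/8
  P(P=2) = 1/8 + 1/8 + 0 = 1/4
H(P) = -[(1/8)·log₂(1/8) + (5/8)·log₂(5/8) + (1/4)·log₂(1/4)]
  = 0.3750 + 0.4238 + 0.5000
  = 1.2988 bits
H(Q|P) = -Σ P(P,Q)·log₂ P(Q|P), where P(Q|P) = P(P,Q) / P(P)
  (cells with P(P,Q) = 0 contribute 0)
  (P=0,Q=0): P(Q|P) = (1/8)/(1/8) = 1;  -(1/8)·log₂(1) = 0.0000
  (P=1,Q=0): P(Q|P) = (1/2)/(5/8) = 4/5;  -(1/2)·log₂(4/5) = 0.1610
  (P=1,Q=2): P(Q|P) = (1/8)/(5/8) = 1/5;  -(1/8)·log₂(1/5) = 0.2902
  (P=2,Q=0): P(Q|P) = (1/8)/(1/4) = 1/2;  -(1/8)·log₂(1/2) = 0.1250
  (P=2,Q=1): P(Q|P) = (1/8)/(1/4) = 1/2;  -(1/8)·log₂(1/2) = 0.1250
H(Q|P) = 0.0000 + 0.1610 + 0.2902 + 0.1250 + 0.1250
  = 0.7012 bits
H(P) + H(Q|P) = 1.2988 + 0.7012 = 2.0000 bits

Both sides equal 2.0000 bits, so the chain rule holds ✓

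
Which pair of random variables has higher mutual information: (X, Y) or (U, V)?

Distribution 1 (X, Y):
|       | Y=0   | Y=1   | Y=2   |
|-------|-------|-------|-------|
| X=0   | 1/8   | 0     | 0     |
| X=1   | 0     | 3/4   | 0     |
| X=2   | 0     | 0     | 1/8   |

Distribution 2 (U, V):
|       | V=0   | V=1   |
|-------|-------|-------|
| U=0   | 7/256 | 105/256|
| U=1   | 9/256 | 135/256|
Distribution 1 (X, Y):
Marginal P(X) (row sums):
  P(X=0) = 1/8 + 0 + 0 = 1/8
  P(X=1) = 0 + 3/4 + 0 = 3/4
  P(X=2) = 0 + 0 + 1/8 = 1/8
Marginal P(Y) (column sums):
  P(Y=0) = 1/8 + 0 + 0 = 1/8
  P(Y=1) = 0 + 3/4 + 0 = 3/4
  P(Y=2) = 0 + 0 + 1/8 = 1/8

H(X) = -[(1/8)·log₂(1/8) + (3/4)·log₂(3/4) + (1/8)·log₂(1/8)]
  = 0.3750 + 0.3113 + 0.3750
  = 1.0613 bits
H(Y) = -[(1/8)·log₂(1/8) + (3/4)·log₂(3/4) + (1/8)·log₂(1/8)]
  = 0.3750 + 0.3113 + 0.3750
  = 1.0613 bits
H(X,Y) = -[(1/8)·log₂(1/8) + (3/4)·log₂(3/4) + (1/8)·log₂(1/8)]
  = 0.3750 + 0.3113 + 0.3750
  = 1.0613 bits

I(X;Y) = H(X) + H(Y) - H(X,Y)
  = 1.0613 + 1.0613 - 1.0613
  = 1.0613 bits

Distribution 2 (U, V):
Marginal P(U) (row sums):
  P(U=0) = 7/256 + 105/256 = 7/16
  P(U=1) = 9/256 + 135/256 = 9/16
Marginal P(V) (column sums):
  P(V=0) = 7/256 + 9/256 = 1/16
  P(V=1) = 105/256 + 135/256 = 15/16

H(U) = -[(7/16)·log₂(7/16) + (9/16)·log₂(9/16)]
  = 0.5218 + 0.4669
  = 0.9887 bits
H(V) = -[(1/16)·log₂(1/16) + (15/16)·log₂(15/16)]
  = 0.2500 + 0.0873
  = 0.3373 bits
H(U,V) = -[(7/256)·log₂(7/256) + (105/256)·log₂(105/256) + (9/256)·log₂(9/256) + (135/256)·log₂(135/256)]
  = 0.1420 + 0.5274 + 0.1698 + 0.4868
  = 1.3260 bits

I(U;V) = H(U) + H(V) - H(U,V)
  = 0.9887 + 0.3373 - 1.3260
  = 0.0000 bits

I(X;Y) = 1.0613 bits > I(U;V) = 0.0000 bits, so (X, Y) has the higher mutual information (stronger dependence).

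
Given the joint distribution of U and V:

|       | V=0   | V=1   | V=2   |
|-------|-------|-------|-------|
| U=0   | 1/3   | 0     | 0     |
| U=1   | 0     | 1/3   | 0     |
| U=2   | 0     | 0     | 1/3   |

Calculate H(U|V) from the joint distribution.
Marginal P(V) (column sums):
  P(V=0) = 1/3 + 0 + 0 = 1/3
  P(V=1) = 0 + 1/3 + 0 = 1/3
  P(V=2) = 0 + 0 + 1/3 = 1/3

H(U|V) = -Σ P(U,V)·log₂ P(U|V), where P(U|V) = P(U,V) / P(V)
  (cells with P(U,V) = 0 contribute 0)
  (U=0,V=0): P(U|V) = (1/3)/(1/3) = 1;  -(1/3)·log₂(1) = 0.0000
  (U=1,V=1): P(U|V) = (1/3)/(1/3) = 1;  -(1/3)·log₂(1) = 0.0000
  (U=2,V=2): P(U|V) = (1/3)/(1/3) = 1;  -(1/3)·log₂(1) = 0.0000
H(U|V) = 0.0000 + 0.0000 + 0.0000
  = 0.0000 bits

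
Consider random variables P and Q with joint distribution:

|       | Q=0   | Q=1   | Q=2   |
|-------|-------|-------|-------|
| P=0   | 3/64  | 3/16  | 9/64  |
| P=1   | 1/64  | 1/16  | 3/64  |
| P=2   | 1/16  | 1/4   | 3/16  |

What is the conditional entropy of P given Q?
Marginal P(Q) (column sums):
  P(Q=0) = 3/64 + 1/64 + 1/16 = 1/8
  P(Q=1) = 3/16 + 1/16 + 1/4 = 1/2
  P(Q=2) = 9/64 + 3/64 + 3/16 = 3/8

H(P|Q) = -Σ P(P,Q)·log₂ P(P|Q), where P(P|Q) = P(P,Q) / P(Q)
  (P=0,Q=0): P(P|Q) = (3/64)/(1/8) = 3/8;  -(3/64)·log₂(3/8) = 0.0663
  (P=0,Q=1): P(P|Q) = (3/16)/(1/2) = 3/8;  -(3/16)·log₂(3/8) = 0.2653
  (P=0,Q=2): P(P|Q) = (9/64)/(3/8) = 3/8;  -(9/64)·log₂(3/8) = 0.1990
  (P=1,Q=0): P(P|Q) = (1/64)/(1/8) = 1/8;  -(1/64)·log₂(1/8) = 0.0469
  (P=1,Q=1): P(P|Q) = (1/16)/(1/2) = 1/8;  -(1/16)·log₂(1/8) = 0.1875
  (P=1,Q=2): P(P|Q) = (3/64)/(3/8) = 1/8;  -(3/64)·log₂(1/8) = 0.1406
  (P=2,Q=0): P(P|Q) = (1/16)/(1/8) = 1/2;  -(1/16)·log₂(1/2) = 0.0625
  (P=2,Q=1): P(P|Q) = (1/4)/(1/2) = 1/2;  -(1/4)·log₂(1/2) = 0.2500
  (P=2,Q=2): P(P|Q) = (3/16)/(3/8) = 1/2;  -(3/16)·log₂(1/2) = 0.1875
H(P|Q) = 0.0663 + 0.2653 + 0.1990 + 0.0469 + 0.1875 + 0.1406 + 0.0625 + 0.2500 + 0.1875
  = 1.4056 bits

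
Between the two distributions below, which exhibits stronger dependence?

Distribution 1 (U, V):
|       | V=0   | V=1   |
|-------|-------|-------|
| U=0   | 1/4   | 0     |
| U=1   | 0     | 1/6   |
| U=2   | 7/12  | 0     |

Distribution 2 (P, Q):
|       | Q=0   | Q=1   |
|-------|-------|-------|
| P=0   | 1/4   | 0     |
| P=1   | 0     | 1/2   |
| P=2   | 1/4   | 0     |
Distribution 1 (U, V):
Marginal P(U) (row sums):
  P(U=0) = 1/4 + 0 = 1/4
  P(U=1) = 0 + 1/6 = 1/6
  P(U=2) = 7/12 + 0 = 7/12
Marginal P(V) (column sums):
  P(V=0) = 1/4 + 0 + 7/12 = 5/6
  P(V=1) = 0 + 1/6 + 0 = 1/6

H(U) = -[(1/4)·log₂(1/4) + (1/6)·log₂(1/6) + (7/12)·log₂(7/12)]
  = 0.5000 + 0.4308 + 0.4536
  = 1.3844 bits
H(V) = -[(5/6)·log₂(5/6) + (1/6)·log₂(1/6)]
  = 0.2192 + 0.4308
  = 0.6500 bits
H(U,V) = -[(1/4)·log₂(1/4) + (1/6)·log₂(1/6) + (7/12)·log₂(7/12)]
  = 0.5000 + 0.4308 + 0.4536
  = 1.3844 bits

I(U;V) = H(U) + H(V) - H(U,V)
  = 1.3844 + 0.6500 - 1.3844
  = 0.6500 bits

Distribution 2 (P, Q):
Marginal P(P) (row sums):
  P(P=0) = 1/4 + 0 = 1/4
  P(P=1) = 0 + 1/2 = 1/2
  P(P=2) = 1/4 + 0 = 1/4
Marginal P(Q) (column sums):
  P(Q=0) = 1/4 + 0 + 1/4 = 1/2
  P(Q=1) = 0 + 1/2 + 0 = 1/2

H(P) = -[(1/4)·log₂(1/4) + (1/2)·log₂(1/2) + (1/4)·log₂(1/4)]
  = 0.5000 + 0.5000 + 0.5000
  = 1.5000 bits
H(Q) = -[(1/2)·log₂(1/2) + (1/2)·log₂(1/2)]
  = 0.5000 + 0.5000
  = 1.0000 bits
H(P,Q) = -[(1/4)·log₂(1/4) + (1/2)·log₂(1/2) + (1/4)·log₂(1/4)]
  = 0.5000 + 0.5000 + 0.5000
  = 1.5000 bits

I(P;Q) = H(P) + H(Q) - H(P,Q)
  = 1.5000 + 1.0000 - 1.5000
  = 1.0000 bits

I(P;Q) = 1.0000 bits > I(U;V) = 0.6500 bits, so (P, Q) has the higher mutual information (stronger dependence).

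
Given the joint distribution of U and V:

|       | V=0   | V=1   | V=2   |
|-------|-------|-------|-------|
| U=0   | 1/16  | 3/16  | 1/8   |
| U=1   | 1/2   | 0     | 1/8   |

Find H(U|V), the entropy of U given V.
Marginal P(V) (column sums):
  P(V=0) = 1/16 + 1/2 = 9/16
  P(V=1) = 3/16 + 0 = 3/16
  P(V=2) = 1/8 + 1/8 = 1/4

H(U|V) = -Σ P(U,V)·log₂ P(U|V), where P(U|V) = P(U,V) / P(V)
  (cells with P(U,V) = 0 contribute 0)
  (U=0,V=0): P(U|V) = (1/16)/(9/16) = 1/9;  -(1/16)·log₂(1/9) = 0.1981
  (U=0,V=1): P(U|V) = (3/16)/(3/16) = 1;  -(3/16)·log₂(1) = 0.0000
  (U=0,V=2): P(U|V) = (1/8)/(1/4) = 1/2;  -(1/8)·log₂(1/2) = 0.1250
  (U=1,V=0): P(U|V) = (1/2)/(9/16) = 8/9;  -(1/2)·log₂(8/9) = 0.0850
  (U=1,V=2): P(U|V) = (1/8)/(1/4) = 1/2;  -(1/8)·log₂(1/2) = 0.1250
H(U|V) = 0.1981 + 0.0000 + 0.1250 + 0.0850 + 0.1250
  = 0.5331 bits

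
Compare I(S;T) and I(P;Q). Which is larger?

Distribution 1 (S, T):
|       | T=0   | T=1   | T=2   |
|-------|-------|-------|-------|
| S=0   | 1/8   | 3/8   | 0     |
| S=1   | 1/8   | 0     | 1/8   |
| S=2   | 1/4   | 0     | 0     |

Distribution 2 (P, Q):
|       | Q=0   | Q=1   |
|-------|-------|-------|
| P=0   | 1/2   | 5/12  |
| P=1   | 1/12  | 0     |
Distribution 1 (S, T):
Marginal P(S) (row sums):
  P(S=0) = 1/8 + 3/8 + 0 = 1/2
  P(S=1) = 1/8 + 0 + 1/8 = 1/4
  P(S=2) = 1/4 + 0 + 0 = 1/4
Marginal P(T) (column sums):
  P(T=0) = 1/8 + 1/8 + 1/4 = 1/2
  P(T=1) = 3/8 + 0 + 0 = 3/8
  P(T=2) = 0 + 1/8 + 0 = 1/8

H(S) = -[(1/2)·log₂(1/2) + (1/4)·log₂(1/4) + (1/4)·log₂(1/4)]
  = 0.5000 + 0.5000 + 0.5000
  = 1.5000 bits
H(T) = -[(1/2)·log₂(1/2) + (3/8)·log₂(3/8) + (1/8)·log₂(1/8)]
  = 0.5000 + 0.5306 + 0.3750
  = 1.4056 bits
H(S,T) = -[(1/8)·log₂(1/8) + (3/8)·log₂(3/8) + (1/8)·log₂(1/8) + (1/8)·log₂(1/8) + (1/4)·log₂(1/4)]
  = 0.3750 + 0.5306 + 0.3750 + 0.3750 + 0.5000
  = 2.1556 bits

I(S;T) = H(S) + H(T) - H(S,T)
  = 1.5000 + 1.4056 - 2.1556
  = 0.7500 bits

Distribution 2 (P, Q):
Marginal P(P) (row sums):
  P(P=0) = 1/2 + 5/12 = 11/12
  P(P=1) = 1/12 + 0 = 1/12
Marginal P(Q) (column sums):
  P(Q=0) = 1/2 + 1/12 = 7/12
  P(Q=1) = 5/12 + 0 = 5/12

H(P) = -[(11/12)·log₂(11/12) + (1/12)·log₂(1/12)]
  = 0.1151 + 0.2987
  = 0.4138 bits
H(Q) = -[(7/12)·log₂(7/12) + (5/12)·log₂(5/12)]
  = 0.4536 + 0.5263
  = 0.9799 bits
H(P,Q) = -[(1/2)·log₂(1/2) + (5/12)·log₂(5/12) + (1/12)·log₂(1/12)]
  = 0.5000 + 0.5263 + 0.2987
  = 1.3250 bits

I(P;Q) = H(P) + H(Q) - H(P,Q)
  = 0.4138 + 0.9799 - 1.3250
  = 0.0687 bits

I(S;T) = 0.7500 bits > I(P;Q) = 0.0687 bits, so (S, T) has the higher mutual information (stronger dependence).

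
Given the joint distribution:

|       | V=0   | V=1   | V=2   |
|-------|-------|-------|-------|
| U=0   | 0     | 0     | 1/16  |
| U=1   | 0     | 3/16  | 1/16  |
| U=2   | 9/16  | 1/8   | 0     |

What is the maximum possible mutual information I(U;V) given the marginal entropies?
The upper bound on mutual information is I(U;V) ≤ min(H(U), H(V)).

Marginal P(U) (row sums):
  P(U=0) = 0 + 0 + 1/16 = 1/16
  P(U=1) = 0 + 3/16 + 1/16 = 1/4
  P(U=2) = 9/16 + 1/8 + 0 = 11/16
Marginal P(V) (column sums):
  P(V=0) = 0 + 0 + 9/16 = 9/16
  P(V=1) = 0 + 3/16 + 1/8 = 5/16
  P(V=2) = 1/16 + 1/16 + 0 = 1/8

H(U) = -[(1/16)·log₂(1/16) + (1/4)·log₂(1/4) + (11/16)·log₂(11/16)]
  = 0.2500 + 0.5000 + 0.3716
  = 1.1216 bits
H(V) = -[(9/16)·log₂(9/16) + (5/16)·log₂(5/16) + (1/8)·log₂(1/8)]
  = 0.4669 + 0.5244 + 0.3750
  = 1.3663 bits

Maximum possible I(U;V) = min(1.1216, 1.3663) = 1.1216 bits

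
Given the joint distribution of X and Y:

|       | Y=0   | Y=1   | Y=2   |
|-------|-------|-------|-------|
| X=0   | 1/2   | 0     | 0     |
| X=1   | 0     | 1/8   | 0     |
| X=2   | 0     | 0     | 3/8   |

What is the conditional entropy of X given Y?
Marginal P(Y) (column sums):
  P(Y=0) = 1/2 + 0 + 0 = 1/2
  P(Y=1) = 0 + 1/8 + 0 = 1/8
  P(Y=2) = 0 + 0 + 3/8 = 3/8

H(X|Y) = -Σ P(X,Y)·log₂ P(X|Y), where P(X|Y) = P(X,Y) / P(Y)
  (cells with P(X,Y) = 0 contribute 0)
  (X=0,Y=0): P(X|Y) = (1/2)/(1/2) = 1;  -(1/2)·log₂(1) = 0.0000
  (X=1,Y=1): P(X|Y) = (1/8)/(1/8) = 1;  -(1/8)·log₂(1) = 0.0000
  (X=2,Y=2): P(X|Y) = (3/8)/(3/8) = 1;  -(3/8)·log₂(1) = 0.0000
H(X|Y) = 0.0000 + 0.0000 + 0.0000
  = 0.0000 bits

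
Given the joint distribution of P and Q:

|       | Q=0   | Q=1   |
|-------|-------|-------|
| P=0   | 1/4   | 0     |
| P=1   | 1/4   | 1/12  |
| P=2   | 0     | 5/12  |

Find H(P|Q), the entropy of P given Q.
Marginal P(Q) (column sums):
  P(Q=0) = 1/4 + 1/4 + 0 = 1/2
  P(Q=1) = 0 + 1/12 + 5/12 = 1/2

H(P|Q) = -Σ P(P,Q)·log₂ P(P|Q), where P(P|Q) = P(P,Q) / P(Q)
  (cells with P(P,Q) = 0 contribute 0)
  (P=0,Q=0): P(P|Q) = (1/4)/(1/2) = 1/2;  -(1/4)·log₂(1/2) = 0.2500
  (P=1,Q=0): P(P|Q) = (1/4)/(1/2) = 1/2;  -(1/4)·log₂(1/2) = 0.2500
  (P=1,Q=1): P(P|Q) = (1/12)/(1/2) = 1/6;  -(1/12)·log₂(1/6) = 0.2154
  (P=2,Q=1): P(P|Q) = (5/12)/(1/2) = 5/6;  -(5/12)·log₂(5/6) = 0.1096
H(P|Q) = 0.2500 + 0.2500 + 0.2154 + 0.1096
  = 0.8250 bits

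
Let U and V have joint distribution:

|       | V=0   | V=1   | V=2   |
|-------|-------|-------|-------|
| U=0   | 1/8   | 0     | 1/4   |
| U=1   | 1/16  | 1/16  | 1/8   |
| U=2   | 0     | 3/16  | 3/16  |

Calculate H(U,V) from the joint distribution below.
H(U,V) = -Σ P(U,V) log₂ P(U,V), summed over the non-zero cells:
H(U,V) = -[(1/8)·log₂(1/8) + (1/4)·log₂(1/4) + (1/16)·log₂(1/16) + (1/16)·log₂(1/16) + (1/8)·log₂(1/8) + (3/16)·log₂(3/16) + (3/16)·log₂(3/16)]
  = 0.3750 + 0.5000 + 0.2500 + 0.2500 + 0.3750 + 0.4528 + 0.4528
  = 2.6556 bits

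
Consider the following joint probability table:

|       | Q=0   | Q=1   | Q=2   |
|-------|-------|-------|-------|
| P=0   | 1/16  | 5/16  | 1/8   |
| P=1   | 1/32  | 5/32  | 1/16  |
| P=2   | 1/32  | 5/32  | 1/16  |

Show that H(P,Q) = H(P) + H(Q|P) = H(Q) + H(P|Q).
Marginal P(P) (row sums):
  P(P=0) = 1/16 + 5/16 + 1/8 = 1/2
  P(P=1) = 1/32 + 5/32 + 1/16 = 1/4
  P(P=2) = 1/32 + 5/32 + 1/16 = 1/4
Marginal P(Q) (column sums):
  P(Q=0) = 1/16 + 1/32 + 1/32 = 1/8
  P(Q=1) = 5/16 + 5/32 + 5/32 = 5/8
  P(Q=2) = 1/8 + 1/16 + 1/16 = 1/4

Decomposition 1: H(P) + H(Q|P)
H(P) = -[(1/2)·log₂(1/2) + (1/4)·log₂(1/4) + (1/4)·log₂(1/4)]
  = 0.5000 + 0.5000 + 0.5000
  = 1.5000 bits
H(Q|P) = -Σ P(P,Q)·log₂ P(Q|P), where P(Q|P) = P(P,Q) / P(P)
  (P=0,Q=0): P(Q|P) = (1/16)/(1/2) = 1/8;  -(1/16)·log₂(1/8) = 0.1875
  (P=0,Q=1): P(Q|P) = (5/16)/(1/2) = 5/8;  -(5/16)·log₂(5/8) = 0.2119
  (P=0,Q=2): P(Q|P) = (1/8)/(1/2) = 1/4;  -(1/8)·log₂(1/4) = 0.2500
  (P=1,Q=0): P(Q|P) = (1/32)/(1/4) = 1/8;  -(1/32)·log₂(1/8) = 0.0938
  (P=1,Q=1): P(Q|P) = (5/32)/(1/4) = 5/8;  -(5/32)·log₂(5/8) = 0.1059
  (P=1,Q=2): P(Q|P) = (1/16)/(1/4) = 1/4;  -(1/16)·log₂(1/4) = 0.1250
  (P=2,Q=0): P(Q|P) = (1/32)/(1/4) = 1/8;  -(1/32)·log₂(1/8) = 0.0938
  (P=2,Q=1): P(Q|P) = (5/32)/(1/4) = 5/8;  -(5/32)·log₂(5/8) = 0.1059
  (P=2,Q=2): P(Q|P) = (1/16)/(1/4) = 1/4;  -(1/16)·log₂(1/4) = 0.1250
H(Q|P) = 0.1875 + 0.2119 + 0.2500 + 0.0938 + 0.1059 + 0.1250 + 0.0938 + 0.1059 + 0.1250
  = 1.2988 bits
H(P) + H(Q|P) = 1.5000 + 1.2988 = 2.7988 bits

Decomposition 2: H(Q) + H(P|Q)
H(Q) = -[(1/8)·log₂(1/8) + (5/8)·log₂(5/8) + (1/4)·log₂(1/4)]
  = 0.3750 + 0.4238 + 0.5000
  = 1.2988 bits
H(P|Q) = -Σ P(P,Q)·log₂ P(P|Q), where P(P|Q) = P(P,Q) / P(Q)
  (P=0,Q=0): P(P|Q) = (1/16)/(1/8) = 1/2;  -(1/16)·log₂(1/2) = 0.0625
  (P=0,Q=1): P(P|Q) = (5/16)/(5/8) = 1/2;  -(5/16)·log₂(1/2) = 0.3125
  (P=0,Q=2): P(P|Q) = (1/8)/(1/4) = 1/2;  -(1/8)·log₂(1/2) = 0.1250
  (P=1,Q=0): P(P|Q) = (1/32)/(1/8) = 1/4;  -(1/32)·log₂(1/4) = 0.0625
  (P=1,Q=1): P(P|Q) = (5/32)/(5/8) = 1/4;  -(5/32)·log₂(1/4) = 0.3125
  (P=1,Q=2): P(P|Q) = (1/16)/(1/4) = 1/4;  -(1/16)·log₂(1/4) = 0.1250
  (P=2,Q=0): P(P|Q) = (1/32)/(1/8) = 1/4;  -(1/32)·log₂(1/4) = 0.0625
  (P=2,Q=1): P(P|Q) = (5/32)/(5/8) = 1/4;  -(5/32)·log₂(1/4) = 0.3125
  (P=2,Q=2): P(P|Q) = (1/16)/(1/4) = 1/4;  -(1/16)·log₂(1/4) = 0.1250
H(P|Q) = 0.0625 + 0.3125 + 0.1250 + 0.0625 + 0.3125 + 0.1250 + 0.0625 + 0.3125 + 0.1250
  = 1.5000 bits
H(Q) + H(P|Q) = 1.2988 + 1.5000 = 2.7988 bits

Direct computation of the joint entropy:
H(P,Q) = -[(1/16)·log₂(1/16) + (5/16)·log₂(5/16) + (1/8)·log₂(1/8) + (1/32)·log₂(1/32) + (5/32)·log₂(5/32) + (1/16)·log₂(1/16) + (1/32)·log₂(1/32) + (5/32)·log₂(5/32) + (1/16)·log₂(1/16)]
  = 0.2500 + 0.5244 + 0.3750 + 0.1563 + 0.4184 + 0.2500 + 0.1563 + 0.4184 + 0.2500
  = 2.7988 bits

All three agree: H(P,Q) = 2.7988 bits ✓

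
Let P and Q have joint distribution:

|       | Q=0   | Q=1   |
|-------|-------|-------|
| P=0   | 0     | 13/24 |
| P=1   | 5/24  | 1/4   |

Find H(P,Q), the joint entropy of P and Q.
H(P,Q) = -Σ P(P,Q) log₂ P(P,Q), summed over the non-zero cells:
H(P,Q) = -[(13/24)·log₂(13/24) + (5/24)·log₂(5/24) + (1/4)·log₂(1/4)]
  = 0.4791 + 0.4715 + 0.5000
  = 1.4506 bits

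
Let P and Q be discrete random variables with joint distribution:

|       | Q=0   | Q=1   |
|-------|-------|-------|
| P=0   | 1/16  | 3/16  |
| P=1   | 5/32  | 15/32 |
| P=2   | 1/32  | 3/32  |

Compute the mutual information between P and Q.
Marginal P(P) (row sums):
  P(P=0) = 1/16 + 3/16 = 1/4
  P(P=1) = 5/32 + 15/32 = 5/8
  P(P=2) = 1/32 + 3/32 = 1/8
Marginal P(Q) (column sums):
  P(Q=0) = 1/16 + 5/32 + 1/32 = 1/4
  P(Q=1) = 3/16 + 15/32 + 3/32 = 3/4

H(P) = -[(1/4)·log₂(1/4) + (5/8)·log₂(5/8) + (1/8)·log₂(1/8)]
  = 0.5000 + 0.4238 + 0.3750
  = 1.2988 bits
H(Q) = -[(1/4)·log₂(1/4) + (3/4)·log₂(3/4)]
  = 0.5000 + 0.3113
  = 0.8113 bits
H(P,Q) = -[(1/16)·log₂(1/16) + (3/16)·log₂(3/16) + (5/32)·log₂(5/32) + (15/32)·log₂(15/32) + (1/32)·log₂(1/32) + (3/32)·log₂(3/32)]
  = 0.2500 + 0.4528 + 0.4184 + 0.5124 + 0.1563 + 0.3202
  = 2.1101 bits

I(P;Q) = H(P) + H(Q) - H(P,Q)
  = 1.2988 + 0.8113 - 2.1101
  = 0.0000 bits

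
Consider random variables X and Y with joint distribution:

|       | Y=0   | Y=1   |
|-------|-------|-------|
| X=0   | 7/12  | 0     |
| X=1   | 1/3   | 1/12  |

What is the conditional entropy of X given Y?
Marginal P(Y) (column sums):
  P(Y=0) = 7/12 + 1/3 = 11/12
  P(Y=1) = 0 + 1/12 = 1/12

H(X|Y) = -Σ P(X,Y)·log₂ P(X|Y), where P(X|Y) = P(X,Y) / P(Y)
  (cells with P(X,Y) = 0 contribute 0)
  (X=0,Y=0): P(X|Y) = (7/12)/(11/12) = 7/11;  -(7/12)·log₂(7/11) = 0.3804
  (X=1,Y=0): P(X|Y) = (1/3)/(11/12) = 4/11;  -(1/3)·log₂(4/11) = 0.4865
  (X=1,Y=1): P(X|Y) = (1/12)/(1/12) = 1;  -(1/12)·log₂(1) = 0.0000
H(X|Y) = 0.3804 + 0.4865 + 0.0000
  = 0.8669 bits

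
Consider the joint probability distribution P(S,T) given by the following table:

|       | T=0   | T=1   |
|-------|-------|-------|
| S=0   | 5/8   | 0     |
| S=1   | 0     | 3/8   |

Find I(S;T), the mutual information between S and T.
Marginal P(S) (row sums):
  P(S=0) = 5/8 + 0 = 5/8
  P(S=1) = 0 + 3/8 = 3/8
Marginal P(T) (column sums):
  P(T=0) = 5/8 + 0 = 5/8
  P(T=1) = 0 + 3/8 = 3/8

H(S) = -[(5/8)·log₂(5/8) + (3/8)·log₂(3/8)]
  = 0.4238 + 0.5306
  = 0.9544 bits
H(T) = -[(5/8)·log₂(5/8) + (3/8)·log₂(3/8)]
  = 0.4238 + 0.5306
  = 0.9544 bits
H(S,T) = -[(5/8)·log₂(5/8) + (3/8)·log₂(3/8)]
  = 0.4238 + 0.5306
  = 0.9544 bits

I(S;T) = H(S) + H(T) - H(S,T)
  = 0.9544 + 0.9544 - 0.9544
  = 0.9544 bits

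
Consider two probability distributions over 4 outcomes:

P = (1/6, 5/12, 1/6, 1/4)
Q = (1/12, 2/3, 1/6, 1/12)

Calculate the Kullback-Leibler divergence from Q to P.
D(P||Q) = Σ P(i) log₂(P(i)/Q(i))
  i=0: (1/6) × log₂((1/6)/(1/12)) = (1/6) × log₂(2) = 0.1667
  i=1: (5/12) × log₂((5/12)/(2/3)) = (5/12) × log₂(5/8) = -0.2825
  i=2: (1/6) × log₂((1/6)/(1/6)) = (1/6) × log₂(1) = 0.0000
  i=3: (1/4) × log₂((1/4)/(1/12)) = (1/4) × log₂(3) = 0.3962
D(P||Q) = 0.1667 - 0.2825 + 0.0000 + 0.3962
  = 0.2804 bits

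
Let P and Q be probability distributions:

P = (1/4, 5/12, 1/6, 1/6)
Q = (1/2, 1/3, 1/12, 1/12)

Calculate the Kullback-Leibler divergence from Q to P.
D(P||Q) = Σ P(i) log₂(P(i)/Q(i))
  i=0: (1/4) × log₂((1/4)/(1/2)) = (1/4) × log₂(1/2) = -0.2500
  i=1: (5/12) × log₂((5/12)/(1/3)) = (5/12) × log₂(5/4) = 0.1341
  i=2: (1/6) × log₂((1/6)/(1/12)) = (1/6) × log₂(2) = 0.1667
  i=3: (1/6) × log₂((1/6)/(1/12)) = (1/6) × log₂(2) = 0.1667
D(P||Q) = -0.2500 + 0.1341 + 0.1667 + 0.1667
  = 0.2175 bits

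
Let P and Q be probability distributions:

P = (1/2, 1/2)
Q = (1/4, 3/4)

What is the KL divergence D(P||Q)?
D(P||Q) = Σ P(i) log₂(P(i)/Q(i))
  i=0: (1/2) × log₂((1/2)/(1/4)) = (1/2) × log₂(2) = 0.5000
  i=1: (1/2) × log₂((1/2)/(3/4)) = (1/2) × log₂(2/3) = -0.2925
D(P||Q) = 0.5000 - 0.2925
  = 0.2075 bits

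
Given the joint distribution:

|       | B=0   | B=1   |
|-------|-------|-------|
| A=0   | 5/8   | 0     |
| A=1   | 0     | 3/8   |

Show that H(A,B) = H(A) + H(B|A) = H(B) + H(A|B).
Marginal P(A) (row sums):
  P(A=0) = 5/8 + 0 = 5/8
  P(A=1) = 0 + 3/8 = 3/8
Marginal P(B) (column sums):
  P(B=0) = 5/8 + 0 = 5/8
  P(B=1) = 0 + 3/8 = 3/8

Decomposition 1: H(A) + H(B|A)
H(A) = -[(5/8)·log₂(5/8) + (3/8)·log₂(3/8)]
  = 0.4238 + 0.5306
  = 0.9544 bits
H(B|A) = -Σ P(A,B)·log₂ P(B|A), where P(B|A) = P(A,B) / P(A)
  (cells with P(A,B) = 0 contribute 0)
  (A=0,B=0): P(B|A) = (5/8)/(5/8) = 1;  -(5/8)·log₂(1) = 0.0000
  (A=1,B=1): P(B|A) = (3/8)/(3/8) = 1;  -(3/8)·log₂(1) = 0.0000
H(B|A) = 0.0000 + 0.0000
  = 0.0000 bits
H(A) + H(B|A) = 0.9544 + 0.0000 = 0.9544 bits

Decomposition 2: H(B) + H(A|B)
H(B) = -[(5/8)·log₂(5/8) + (3/8)·log₂(3/8)]
  = 0.4238 + 0.5306
  = 0.9544 bits
H(A|B) = -Σ P(A,B)·log₂ P(A|B), where P(A|B) = P(A,B) / P(B)
  (cells with P(A,B) = 0 contribute 0)
  (A=0,B=0): P(A|B) = (5/8)/(5/8) = 1;  -(5/8)·log₂(1) = 0.0000
  (A=1,B=1): P(A|B) = (3/8)/(3/8) = 1;  -(3/8)·log₂(1) = 0.0000
H(A|B) = 0.0000 + 0.0000
  = 0.0000 bits
H(B) + H(A|B) = 0.9544 + 0.0000 = 0.9544 bits

Direct computation of the joint entropy:
H(A,B) = -[(5/8)·log₂(5/8) + (3/8)·log₂(3/8)]
  = 0.4238 + 0.5306
  = 0.9544 bits

All three agree: H(A,B) = 0.9544 bits ✓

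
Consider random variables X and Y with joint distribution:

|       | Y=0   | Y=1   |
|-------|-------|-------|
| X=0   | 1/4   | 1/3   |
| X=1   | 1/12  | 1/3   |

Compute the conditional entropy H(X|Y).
Marginal P(Y) (column sums):
  P(Y=0) = 1/4 + 1/12 = 1/3
  P(Y=1) = 1/3 + 1/3 = 2/3

H(X|Y) = -Σ P(X,Y)·log₂ P(X|Y), where P(X|Y) = P(X,Y) / P(Y)
  (X=0,Y=0): P(X|Y) = (1/4)/(1/3) = 3/4;  -(1/4)·log₂(3/4) = 0.1038
  (X=0,Y=1): P(X|Y) = (1/3)/(2/3) = 1/2;  -(1/3)·log₂(1/2) = 0.3333
  (X=1,Y=0): P(X|Y) = (1/12)/(1/3) = 1/4;  -(1/12)·log₂(1/4) = 0.1667
  (X=1,Y=1): P(X|Y) = (1/3)/(2/3) = 1/2;  -(1/3)·log₂(1/2) = 0.3333
H(X|Y) = 0.1038 + 0.3333 + 0.1667 + 0.3333
  = 0.9371 bits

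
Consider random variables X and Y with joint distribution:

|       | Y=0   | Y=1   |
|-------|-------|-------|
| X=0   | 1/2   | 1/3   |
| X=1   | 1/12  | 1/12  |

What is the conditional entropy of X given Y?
Marginal P(Y) (column sums):
  P(Y=0) = 1/2 + 1/12 = 7/12
  P(Y=1) = 1/3 + 1/12 = 5/12

H(X|Y) = -Σ P(X,Y)·log₂ P(X|Y), where P(X|Y) = P(X,Y) / P(Y)
  (X=0,Y=0): P(X|Y) = (1/2)/(7/12) = 6/7;  -(1/2)·log₂(6/7) = 0.1112
  (X=0,Y=1): P(X|Y) = (1/3)/(5/12) = 4/5;  -(1/3)·log₂(4/5) = 0.1073
  (X=1,Y=0): P(X|Y) = (1/12)/(7/12) = 1/7;  -(1/12)·log₂(1/7) = 0.2339
  (X=1,Y=1): P(X|Y) = (1/12)/(5/12) = 1/5;  -(1/12)·log₂(1/5) = 0.1935
H(X|Y) = 0.1112 + 0.1073 + 0.2339 + 0.1935
  = 0.6459 bits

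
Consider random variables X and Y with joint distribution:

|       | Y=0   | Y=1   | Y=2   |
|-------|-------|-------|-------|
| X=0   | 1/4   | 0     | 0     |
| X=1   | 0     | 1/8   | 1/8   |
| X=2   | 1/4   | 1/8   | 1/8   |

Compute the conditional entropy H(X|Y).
Marginal P(Y) (column sums):
  P(Y=0) = 1/4 + 0 + 1/4 = 1/2
  P(Y=1) = 0 + 1/8 + 1/8 = 1/4
  P(Y=2) = 0 + 1/8 + 1/8 = 1/4

H(X|Y) = -Σ P(X,Y)·log₂ P(X|Y), where P(X|Y) = P(X,Y) / P(Y)
  (cells with P(X,Y) = 0 contribute 0)
  (X=0,Y=0): P(X|Y) = (1/4)/(1/2) = 1/2;  -(1/4)·log₂(1/2) = 0.2500
  (X=1,Y=1): P(X|Y) = (1/8)/(1/4) = 1/2;  -(1/8)·log₂(1/2) = 0.1250
  (X=1,Y=2): P(X|Y) = (1/8)/(1/4) = 1/2;  -(1/8)·log₂(1/2) = 0.1250
  (X=2,Y=0): P(X|Y) = (1/4)/(1/2) = 1/2;  -(1/4)·log₂(1/2) = 0.2500
  (X=2,Y=1): P(X|Y) = (1/8)/(1/4) = 1/2;  -(1/8)·log₂(1/2) = 0.1250
  (X=2,Y=2): P(X|Y) = (1/8)/(1/4) = 1/2;  -(1/8)·log₂(1/2) = 0.1250
H(X|Y) = 0.2500 + 0.1250 + 0.1250 + 0.2500 + 0.1250 + 0.1250
  = 1.0000 bits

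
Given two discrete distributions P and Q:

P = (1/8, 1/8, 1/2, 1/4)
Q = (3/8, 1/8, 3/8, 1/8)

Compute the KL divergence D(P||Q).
D(P||Q) = Σ P(i) log₂(P(i)/Q(i))
  i=0: (1/8) × log₂((1/8)/(3/8)) = (1/8) × log₂(1/3) = -0.1981
  i=1: (1/8) × log₂((1/8)/(1/8)) = (1/8) × log₂(1) = 0.0000
  i=2: (1/2) × log₂((1/2)/(3/8)) = (1/2) × log₂(4/3) = 0.2075
  i=3: (1/4) × log₂((1/4)/(1/8)) = (1/4) × log₂(2) = 0.2500
D(P||Q) = -0.1981 + 0.0000 + 0.2075 + 0.2500
  = 0.2594 bits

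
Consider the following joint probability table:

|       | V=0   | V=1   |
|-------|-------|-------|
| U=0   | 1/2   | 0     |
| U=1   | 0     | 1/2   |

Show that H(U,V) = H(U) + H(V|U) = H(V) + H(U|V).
Marginal P(U) (row sums):
  P(U=0) = 1/2 + 0 = 1/2
  P(U=1) = 0 + 1/2 = 1/2
Marginal P(V) (column sums):
  P(V=0) = 1/2 + 0 = 1/2
  P(V=1) = 0 + 1/2 = 1/2

Decomposition 1: H(U) + H(V|U)
H(U) = -[(1/2)·log₂(1/2) + (1/2)·log₂(1/2)]
  = 0.5000 + 0.5000
  = 1.0000 bits
H(V|U) = -Σ P(U,V)·log₂ P(V|U), where P(V|U) = P(U,V) / P(U)
  (cells with P(U,V) = 0 contribute 0)
  (U=0,V=0): P(V|U) = (1/2)/(1/2) = 1;  -(1/2)·log₂(1) = 0.0000
  (U=1,V=1): P(V|U) = (1/2)/(1/2) = 1;  -(1/2)·log₂(1) = 0.0000
H(V|U) = 0.0000 + 0.0000
  = 0.0000 bits
H(U) + H(V|U) = 1.0000 + 0.0000 = 1.0000 bits

Decomposition 2: H(V) + H(U|V)
H(V) = -[(1/2)·log₂(1/2) + (1/2)·log₂(1/2)]
  = 0.5000 + 0.5000
  = 1.0000 bits
H(U|V) = -Σ P(U,V)·log₂ P(U|V), where P(U|V) = P(U,V) / P(V)
  (cells with P(U,V) = 0 contribute 0)
  (U=0,V=0): P(U|V) = (1/2)/(1/2) = 1;  -(1/2)·log₂(1) = 0.0000
  (U=1,V=1): P(U|V) = (1/2)/(1/2) = 1;  -(1/2)·log₂(1) = 0.0000
H(U|V) = 0.0000 + 0.0000
  = 0.0000 bits
H(V) + H(U|V) = 1.0000 + 0.0000 = 1.0000 bits

Direct computation of the joint entropy:
H(U,V) = -[(1/2)·log₂(1/2) + (1/2)·log₂(1/2)]
  = 0.5000 + 0.5000
  = 1.0000 bits

All three agree: H(U,V) = 1.0000 bits ✓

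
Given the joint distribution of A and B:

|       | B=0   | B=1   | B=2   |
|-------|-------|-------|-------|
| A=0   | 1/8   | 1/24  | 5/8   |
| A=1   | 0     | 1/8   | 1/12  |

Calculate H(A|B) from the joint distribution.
Marginal P(B) (column sums):
  P(B=0) = 1/8 + 0 = 1/8
  P(B=1) = 1/24 + 1/8 = 1/6
  P(B=2) = 5/8 + 1/12 = 17/24

H(A|B) = -Σ P(A,B)·log₂ P(A|B), where P(A|B) = P(A,B) / P(B)
  (cells with P(A,B) = 0 contribute 0)
  (A=0,B=0): P(A|B) = (1/8)/(1/8) = 1;  -(1/8)·log₂(1) = 0.0000
  (A=0,B=1): P(A|B) = (1/24)/(1/6) = 1/4;  -(1/24)·log₂(1/4) = 0.0833
  (A=0,B=2): P(A|B) = (5/8)/(17/24) = 15/17;  -(5/8)·log₂(15/17) = 0.1129
  (A=1,B=1): P(A|B) = (1/8)/(1/6) = 3/4;  -(1/8)·log₂(3/4) = 0.0519
  (A=1,B=2): P(A|B) = (1/12)/(17/24) = 2/17;  -(1/12)·log₂(2/17) = 0.2573
H(A|B) = 0.0000 + 0.0833 + 0.1129 + 0.0519 + 0.2573
  = 0.5054 bits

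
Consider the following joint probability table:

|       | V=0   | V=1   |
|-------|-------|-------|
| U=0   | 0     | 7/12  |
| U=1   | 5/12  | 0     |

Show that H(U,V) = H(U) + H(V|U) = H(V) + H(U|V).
Marginal P(U) (row sums):
  P(U=0) = 0 + 7/12 = 7/12
  P(U=1) = 5/12 + 0 = 5/12
Marginal P(V) (column sums):
  P(V=0) = 0 + 5/12 = 5/12
  P(V=1) = 7/12 + 0 = 7/12

Decomposition 1: H(U) + H(V|U)
H(U) = -[(7/12)·log₂(7/12) + (5/12)·log₂(5/12)]
  = 0.4536 + 0.5263
  = 0.9799 bits
H(V|U) = -Σ P(U,V)·log₂ P(V|U), where P(V|U) = P(U,V) / P(U)
  (cells with P(U,V) = 0 contribute 0)
  (U=0,V=1): P(V|U) = (7/12)/(7/12) = 1;  -(7/12)·log₂(1) = 0.0000
  (U=1,V=0): P(V|U) = (5/12)/(5/12) = 1;  -(5/12)·log₂(1) = 0.0000
H(V|U) = 0.0000 + 0.0000
  = 0.0000 bits
H(U) + H(V|U) = 0.9799 + 0.0000 = 0.9799 bits

Decomposition 2: H(V) + H(U|V)
H(V) = -[(5/12)·log₂(5/12) + (7/12)·log₂(7/12)]
  = 0.5263 + 0.4536
  = 0.9799 bits
H(U|V) = -Σ P(U,V)·log₂ P(U|V), where P(U|V) = P(U,V) / P(V)
  (cells with P(U,V) = 0 contribute 0)
  (U=0,V=1): P(U|V) = (7/12)/(7/12) = 1;  -(7/12)·log₂(1) = 0.0000
  (U=1,V=0): P(U|V) = (5/12)/(5/12) = 1;  -(5/12)·log₂(1) = 0.0000
H(U|V) = 0.0000 + 0.0000
  = 0.0000 bits
H(V) + H(U|V) = 0.9799 + 0.0000 = 0.9799 bits

Direct computation of the joint entropy:
H(U,V) = -[(7/12)·log₂(7/12) + (5/12)·log₂(5/12)]
  = 0.4536 + 0.5263
  = 0.9799 bits

All three agree: H(U,V) = 0.9799 bits ✓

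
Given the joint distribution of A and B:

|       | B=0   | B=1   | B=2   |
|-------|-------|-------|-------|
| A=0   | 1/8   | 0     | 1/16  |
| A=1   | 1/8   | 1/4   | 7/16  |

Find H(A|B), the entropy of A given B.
Marginal P(B) (column sums):
  P(B=0) = 1/8 + 1/8 = 1/4
  P(B=1) = 0 + 1/4 = 1/4
  P(B=2) = 1/16 + 7/16 = 1/2

H(A|B) = -Σ P(A,B)·log₂ P(A|B), where P(A|B) = P(A,B) / P(B)
  (cells with P(A,B) = 0 contribute 0)
  (A=0,B=0): P(A|B) = (1/8)/(1/4) = 1/2;  -(1/8)·log₂(1/2) = 0.1250
  (A=0,B=2): P(A|B) = (1/16)/(1/2) = 1/8;  -(1/16)·log₂(1/8) = 0.1875
  (A=1,B=0): P(A|B) = (1/8)/(1/4) = 1/2;  -(1/8)·log₂(1/2) = 0.1250
  (A=1,B=1): P(A|B) = (1/4)/(1/4) = 1;  -(1/4)·log₂(1) = 0.0000
  (A=1,B=2): P(A|B) = (7/16)/(1/2) = 7/8;  -(7/16)·log₂(7/8) = 0.0843
H(A|B) = 0.1250 + 0.1875 + 0.1250 + 0.0000 + 0.0843
  = 0.5218 bits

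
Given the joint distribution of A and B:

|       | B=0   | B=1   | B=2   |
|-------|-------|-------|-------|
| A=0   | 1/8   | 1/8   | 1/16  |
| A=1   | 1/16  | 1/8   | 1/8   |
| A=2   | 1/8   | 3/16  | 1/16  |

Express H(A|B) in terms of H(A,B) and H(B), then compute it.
H(A|B) = H(A,B) - H(B)

Marginal P(B) (column sums):
  P(B=0) = 1/8 + 1/16 + 1/8 = 5/16
  P(B=1) = 1/8 + 1/8 + 3/16 = 7/16
  P(B=2) = 1/16 + 1/8 + 1/16 = 1/4

H(A,B) = -[(1/8)·log₂(1/8) + (1/8)·log₂(1/8) + (1/16)·log₂(1/16) + (1/16)·log₂(1/16) + (1/8)·log₂(1/8) + (1/8)·log₂(1/8) + (1/8)·log₂(1/8) + (3/16)·log₂(3/16) + (1/16)·log₂(1/16)]
  = 0.3750 + 0.3750 + 0.2500 + 0.2500 + 0.3750 + 0.3750 + 0.3750 + 0.4528 + 0.2500
  = 3.0778 bits
H(B) = -[(5/16)·log₂(5/16) + (7/16)·log₂(7/16) + (1/4)·log₂(1/4)]
  = 0.5244 + 0.5218 + 0.5000
  = 1.5462 bits

H(A|B) = 3.0778 - 1.5462 = 1.5316 bits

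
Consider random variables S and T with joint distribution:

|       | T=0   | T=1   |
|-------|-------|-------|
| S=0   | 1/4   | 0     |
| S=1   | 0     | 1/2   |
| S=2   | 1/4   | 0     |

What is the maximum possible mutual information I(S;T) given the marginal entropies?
The upper bound on mutual information is I(S;T) ≤ min(H(S), H(T)).

Marginal P(S) (row sums):
  P(S=0) = 1/4 + 0 = 1/4
  P(S=1) = 0 + 1/2 = 1/2
  P(S=2) = 1/4 + 0 = 1/4
Marginal P(T) (column sums):
  P(T=0) = 1/4 + 0 + 1/4 = 1/2
  P(T=1) = 0 + 1/2 + 0 = 1/2

H(S) = -[(1/4)·log₂(1/4) + (1/2)·log₂(1/2) + (1/4)·log₂(1/4)]
  = 0.5000 + 0.5000 + 0.5000
  = 1.5000 bits
H(T) = -[(1/2)·log₂(1/2) + (1/2)·log₂(1/2)]
  = 0.5000 + 0.5000
  = 1.0000 bits

Maximum possible I(S;T) = min(1.5000, 1.0000) = 1.0000 bits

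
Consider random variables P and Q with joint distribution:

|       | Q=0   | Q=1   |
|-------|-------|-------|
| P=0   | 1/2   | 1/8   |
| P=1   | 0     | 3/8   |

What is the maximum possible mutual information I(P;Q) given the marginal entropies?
The upper bound on mutual information is I(P;Q) ≤ min(H(P), H(Q)).

Marginal P(P) (row sums):
  P(P=0) = 1/2 + 1/8 = 5/8
  P(P=1) = 0 + 3/8 = 3/8
Marginal P(Q) (column sums):
  P(Q=0) = 1/2 + 0 = 1/2
  P(Q=1) = 1/8 + 3/8 = 1/2

H(P) = -[(5/8)·log₂(5/8) + (3/8)·log₂(3/8)]
  = 0.4238 + 0.5306
  = 0.9544 bits
H(Q) = -[(1/2)·log₂(1/2) + (1/2)·log₂(1/2)]
  = 0.5000 + 0.5000
  = 1.0000 bits

Maximum possible I(P;Q) = min(0.9544, 1.0000) = 0.9544 bits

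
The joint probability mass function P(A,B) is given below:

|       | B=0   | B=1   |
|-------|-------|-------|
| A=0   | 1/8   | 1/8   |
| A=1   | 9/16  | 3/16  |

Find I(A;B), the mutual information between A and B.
Marginal P(A) (row sums):
  P(A=0) = 1/8 + 1/8 = 1/4
  P(A=1) = 9/16 + 3/16 = 3/4
Marginal P(B) (column sums):
  P(B=0) = 1/8 + 9/16 = 11/16
  P(B=1) = 1/8 + 3/16 = 5/16

H(A) = -[(1/4)·log₂(1/4) + (3/4)·log₂(3/4)]
  = 0.5000 + 0.3113
  = 0.8113 bits
H(B) = -[(11/16)·log₂(11/16) + (5/16)·log₂(5/16)]
  = 0.3716 + 0.5244
  = 0.8960 bits
H(A,B) = -[(1/8)·log₂(1/8) + (1/8)·log₂(1/8) + (9/16)·log₂(9/16) + (3/16)·log₂(3/16)]
  = 0.3750 + 0.3750 + 0.4669 + 0.4528
  = 1.6697 bits

I(A;B) = H(A) + H(B) - H(A,B)
  = 0.8113 + 0.8960 - 1.6697
  = 0.0376 bits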